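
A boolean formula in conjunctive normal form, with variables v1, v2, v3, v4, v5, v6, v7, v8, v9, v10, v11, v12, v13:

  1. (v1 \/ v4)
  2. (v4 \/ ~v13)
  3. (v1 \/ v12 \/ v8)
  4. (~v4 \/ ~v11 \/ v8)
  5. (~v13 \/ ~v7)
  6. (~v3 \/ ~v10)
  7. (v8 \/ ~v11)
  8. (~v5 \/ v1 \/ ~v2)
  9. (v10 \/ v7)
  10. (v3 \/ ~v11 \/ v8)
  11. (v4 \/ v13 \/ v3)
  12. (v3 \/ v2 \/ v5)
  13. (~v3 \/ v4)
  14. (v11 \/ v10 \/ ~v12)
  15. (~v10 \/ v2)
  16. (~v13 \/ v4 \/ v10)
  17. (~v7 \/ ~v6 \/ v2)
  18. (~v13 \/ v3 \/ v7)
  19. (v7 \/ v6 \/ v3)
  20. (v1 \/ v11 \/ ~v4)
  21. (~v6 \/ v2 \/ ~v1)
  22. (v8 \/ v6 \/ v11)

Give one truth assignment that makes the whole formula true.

v1=T, v2=F, v3=F, v4=T, v5=T, v6=F, v7=T, v8=T, v9=F, v10=F, v11=F, v12=F, v13=F

Check each clause:
  1. (v4 \/ v1) — v1 is true.
  2. (~v13 \/ v4) — ~v13 is true.
  3. (v8 \/ v12 \/ v1) — v8 is true.
  4. (~v4 \/ ~v11 \/ v8) — v8 is true.
  5. (~v13 \/ ~v7) — ~v13 is true.
  6. (~v10 \/ ~v3) — ~v3 is true.
  7. (v8 \/ ~v11) — v8 is true.
  8. (v1 \/ ~v2 \/ ~v5) — v1 is true.
  9. (v7 \/ v10) — v7 is true.
  10. (v8 \/ ~v11 \/ v3) — v8 is true.
  11. (v3 \/ v4 \/ v13) — v4 is true.
  12. (v5 \/ v3 \/ v2) — v5 is true.
  13. (~v3 \/ v4) — v4 is true.
  14. (~v12 \/ v10 \/ v11) — ~v12 is true.
  15. (v2 \/ ~v10) — ~v10 is true.
  16. (~v13 \/ v10 \/ v4) — ~v13 is true.
  17. (~v7 \/ ~v6 \/ v2) — ~v6 is true.
  18. (v3 \/ ~v13 \/ v7) — v7 is true.
  19. (v7 \/ v6 \/ v3) — v7 is true.
  20. (v1 \/ ~v4 \/ v11) — v1 is true.
  21. (~v6 \/ v2 \/ ~v1) — ~v6 is true.
  22. (v6 \/ v11 \/ v8) — v8 is true.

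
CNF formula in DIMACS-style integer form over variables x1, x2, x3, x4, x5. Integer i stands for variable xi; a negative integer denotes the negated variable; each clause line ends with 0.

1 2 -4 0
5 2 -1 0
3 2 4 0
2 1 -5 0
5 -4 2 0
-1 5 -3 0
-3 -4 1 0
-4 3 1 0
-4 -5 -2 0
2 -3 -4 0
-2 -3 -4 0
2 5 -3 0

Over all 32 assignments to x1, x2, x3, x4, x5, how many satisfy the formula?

Split on x2, then x4.
  x2=1, x4=1: remaining (x1,x3,x5) ∈ {(1,0,0)} — 1.
  x2=1, x4=0: 7 of the 8 assignments to (x1,x3,x5) work.
  x2=0, x4=1: remaining (x1,x3,x5) ∈ {(1,0,1)} — 1.
  x2=0, x4=0: remaining (x1,x3,x5) ∈ {(1,1,1)} — 1.
Total: 1 + 7 + 1 + 1 = 10.

10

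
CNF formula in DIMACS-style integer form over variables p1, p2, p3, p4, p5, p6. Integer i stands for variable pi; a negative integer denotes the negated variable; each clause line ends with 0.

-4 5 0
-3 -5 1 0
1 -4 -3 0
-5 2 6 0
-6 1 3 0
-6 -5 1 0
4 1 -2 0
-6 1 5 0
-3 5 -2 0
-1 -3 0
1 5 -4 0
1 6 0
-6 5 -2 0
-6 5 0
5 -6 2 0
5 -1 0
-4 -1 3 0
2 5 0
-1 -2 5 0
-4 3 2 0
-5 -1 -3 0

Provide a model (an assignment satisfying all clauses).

p1=T, p2=T, p3=F, p4=F, p5=T, p6=F

Check each clause:
  1. (p5 \/ ~p4) — ~p4 is true.
  2. (p1 \/ ~p5 \/ ~p3) — p1 is true.
  3. (~p4 \/ p1 \/ ~p3) — p1 is true.
  4. (p2 \/ ~p5 \/ p6) — p2 is true.
  5. (p1 \/ ~p6 \/ p3) — p1 is true.
  6. (p1 \/ ~p6 \/ ~p5) — p1 is true.
  7. (~p2 \/ p4 \/ p1) — p1 is true.
  8. (~p6 \/ p5 \/ p1) — p1 is true.
  9. (p5 \/ ~p2 \/ ~p3) — p5 is true.
  10. (~p3 \/ ~p1) — ~p3 is true.
  11. (p5 \/ ~p4 \/ p1) — p1 is true.
  12. (p1 \/ p6) — p1 is true.
  13. (~p6 \/ ~p2 \/ p5) — ~p6 is true.
  14. (p5 \/ ~p6) — ~p6 is true.
  15. (~p6 \/ p5 \/ p2) — ~p6 is true.
  16. (~p1 \/ p5) — p5 is true.
  17. (~p1 \/ p3 \/ ~p4) — ~p4 is true.
  18. (p2 \/ p5) — p2 is true.
  19. (~p2 \/ ~p1 \/ p5) — p5 is true.
  20. (p3 \/ ~p4 \/ p2) — p2 is true.
  21. (~p5 \/ ~p1 \/ ~p3) — ~p3 is true.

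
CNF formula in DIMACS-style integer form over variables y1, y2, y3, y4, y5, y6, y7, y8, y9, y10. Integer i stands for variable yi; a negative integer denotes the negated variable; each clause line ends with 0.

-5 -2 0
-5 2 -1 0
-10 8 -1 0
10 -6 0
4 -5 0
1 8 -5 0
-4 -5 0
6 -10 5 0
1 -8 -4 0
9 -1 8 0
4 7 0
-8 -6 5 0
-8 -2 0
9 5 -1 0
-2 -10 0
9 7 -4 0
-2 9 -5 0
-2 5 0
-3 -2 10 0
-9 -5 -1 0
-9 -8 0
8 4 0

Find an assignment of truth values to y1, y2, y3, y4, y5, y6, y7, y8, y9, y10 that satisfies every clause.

y1=False, y2=False, y3=True, y4=True, y5=False, y6=False, y7=False, y8=False, y9=True, y10=False

Check each clause:
  1. (!y5 || !y2) — !y5 is true.
  2. (!y1 || !y5 || y2) — !y5 is true.
  3. (!y10 || !y1 || y8) — !y10 is true.
  4. (y10 || !y6) — !y6 is true.
  5. (!y5 || y4) — !y5 is true.
  6. (y8 || !y5 || y1) — !y5 is true.
  7. (!y4 || !y5) — !y5 is true.
  8. (!y10 || y6 || y5) — !y10 is true.
  9. (!y8 || !y4 || y1) — !y8 is true.
  10. (y8 || y9 || !y1) — y9 is true.
  11. (y7 || y4) — y4 is true.
  12. (y5 || !y6 || !y8) — !y8 is true.
  13. (!y8 || !y2) — !y8 is true.
  14. (!y1 || y9 || y5) — y9 is true.
  15. (!y10 || !y2) — !y2 is true.
  16. (!y4 || y9 || y7) — y9 is true.
  17. (y9 || !y5 || !y2) — y9 is true.
  18. (!y2 || y5) — !y2 is true.
  19. (y10 || !y3 || !y2) — !y2 is true.
  20. (!y5 || !y1 || !y9) — !y5 is true.
  21. (!y9 || !y8) — !y8 is true.
  22. (y8 || y4) — y4 is true.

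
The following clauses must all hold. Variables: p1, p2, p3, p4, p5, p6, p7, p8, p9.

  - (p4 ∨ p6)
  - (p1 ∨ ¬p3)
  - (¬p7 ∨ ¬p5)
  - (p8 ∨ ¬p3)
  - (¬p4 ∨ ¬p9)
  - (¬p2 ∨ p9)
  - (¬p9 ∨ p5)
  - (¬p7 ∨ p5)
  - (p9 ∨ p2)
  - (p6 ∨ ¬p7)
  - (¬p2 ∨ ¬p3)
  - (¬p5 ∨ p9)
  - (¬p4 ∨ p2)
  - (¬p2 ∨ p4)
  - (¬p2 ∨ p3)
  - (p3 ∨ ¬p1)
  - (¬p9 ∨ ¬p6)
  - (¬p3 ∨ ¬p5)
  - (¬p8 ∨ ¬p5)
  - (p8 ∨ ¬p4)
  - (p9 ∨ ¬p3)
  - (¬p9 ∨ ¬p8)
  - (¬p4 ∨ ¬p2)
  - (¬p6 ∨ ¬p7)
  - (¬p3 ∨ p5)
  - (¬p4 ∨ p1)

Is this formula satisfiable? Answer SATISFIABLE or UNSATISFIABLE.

UNSATISFIABLE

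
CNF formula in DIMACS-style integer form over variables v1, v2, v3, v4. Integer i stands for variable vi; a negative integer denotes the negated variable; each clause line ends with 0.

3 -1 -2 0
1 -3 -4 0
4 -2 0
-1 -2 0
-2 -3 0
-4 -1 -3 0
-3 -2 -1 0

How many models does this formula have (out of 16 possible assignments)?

Split on v1, then v2.
  v1=1, v2=1: a clause becomes empty — 0.
  v1=1, v2=0: remaining (v3,v4) ∈ {(0,0); (0,1); (1,0)} — 3.
  v1=0, v2=1: remaining (v3,v4) ∈ {(0,1)} — 1.
  v1=0, v2=0: remaining (v3,v4) ∈ {(0,0); (0,1); (1,0)} — 3.
Total: 0 + 3 + 1 + 3 = 7.

7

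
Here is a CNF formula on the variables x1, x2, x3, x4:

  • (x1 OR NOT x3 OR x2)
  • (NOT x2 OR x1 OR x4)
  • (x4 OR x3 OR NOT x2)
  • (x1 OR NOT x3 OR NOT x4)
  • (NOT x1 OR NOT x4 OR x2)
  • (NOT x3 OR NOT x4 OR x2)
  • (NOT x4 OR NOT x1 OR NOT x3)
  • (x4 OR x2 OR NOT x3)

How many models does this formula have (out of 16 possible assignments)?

Satisfying assignments:
  x1=0 x2=0 x3=0 x4=0
  x1=0 x2=0 x3=0 x4=1
  x1=0 x2=1 x3=0 x4=1
  x1=1 x2=0 x3=0 x4=0
  x1=1 x2=1 x3=0 x4=1
  x1=1 x2=1 x3=1 x4=0
That's 6 in total.

6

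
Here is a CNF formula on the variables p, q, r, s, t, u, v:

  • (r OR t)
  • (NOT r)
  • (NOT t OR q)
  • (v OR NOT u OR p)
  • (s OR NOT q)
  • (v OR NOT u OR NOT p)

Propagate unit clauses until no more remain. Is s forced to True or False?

True

(NOT r) is a unit clause: r = False.
From (r OR t) and r = False: t = True.
(q OR NOT t) with t = True leaves only q, so q = True.
In (s OR NOT q), NOT q is now false; s must hold, so s = True.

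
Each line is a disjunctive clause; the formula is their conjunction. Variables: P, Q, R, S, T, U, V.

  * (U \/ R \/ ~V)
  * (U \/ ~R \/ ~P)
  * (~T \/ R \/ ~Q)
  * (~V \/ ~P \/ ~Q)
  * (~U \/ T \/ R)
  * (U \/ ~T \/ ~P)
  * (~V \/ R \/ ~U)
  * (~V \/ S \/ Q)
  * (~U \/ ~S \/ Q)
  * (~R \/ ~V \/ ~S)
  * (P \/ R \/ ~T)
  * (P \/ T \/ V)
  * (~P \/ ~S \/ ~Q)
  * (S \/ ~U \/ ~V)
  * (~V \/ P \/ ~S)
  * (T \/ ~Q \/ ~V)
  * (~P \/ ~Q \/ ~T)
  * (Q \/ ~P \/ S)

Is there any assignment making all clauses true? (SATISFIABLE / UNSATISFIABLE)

SATISFIABLE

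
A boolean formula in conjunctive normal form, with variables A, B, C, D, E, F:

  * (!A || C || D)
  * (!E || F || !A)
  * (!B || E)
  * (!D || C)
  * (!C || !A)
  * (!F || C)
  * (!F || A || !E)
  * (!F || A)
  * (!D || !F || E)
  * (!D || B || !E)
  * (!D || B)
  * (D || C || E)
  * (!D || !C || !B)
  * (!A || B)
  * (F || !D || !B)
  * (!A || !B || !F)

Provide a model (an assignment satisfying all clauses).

Set A = False and propagate.
  then F is forced to False.
Try B = True.
  then E is forced to True.
  then D is forced to False.
C is now unconstrained; take C = False.
Every clause has at least one true literal under this assignment.
Check each clause:
  1. (!A || D || C) — !A is true.
  2. (F || !A || !E) — !A is true.
  3. (E || !B) — E is true.
  4. (!D || C) — !D is true.
  5. (!C || !A) — !C is true.
  6. (C || !F) — !F is true.
  7. (!E || !F || A) — !F is true.
  8. (A || !F) — !F is true.
  9. (!D || !F || E) — !F is true.
  10. (B || !D || !E) — B is true.
  11. (B || !D) — B is true.
  12. (D || E || C) — E is true.
  13. (!D || !B || !C) — !D is true.
  14. (!A || B) — B is true.
  15. (F || !D || !B) — !D is true.
  16. (!F || !B || !A) — !F is true.

A = 0, B = 1, C = 0, D = 0, E = 1, F = 0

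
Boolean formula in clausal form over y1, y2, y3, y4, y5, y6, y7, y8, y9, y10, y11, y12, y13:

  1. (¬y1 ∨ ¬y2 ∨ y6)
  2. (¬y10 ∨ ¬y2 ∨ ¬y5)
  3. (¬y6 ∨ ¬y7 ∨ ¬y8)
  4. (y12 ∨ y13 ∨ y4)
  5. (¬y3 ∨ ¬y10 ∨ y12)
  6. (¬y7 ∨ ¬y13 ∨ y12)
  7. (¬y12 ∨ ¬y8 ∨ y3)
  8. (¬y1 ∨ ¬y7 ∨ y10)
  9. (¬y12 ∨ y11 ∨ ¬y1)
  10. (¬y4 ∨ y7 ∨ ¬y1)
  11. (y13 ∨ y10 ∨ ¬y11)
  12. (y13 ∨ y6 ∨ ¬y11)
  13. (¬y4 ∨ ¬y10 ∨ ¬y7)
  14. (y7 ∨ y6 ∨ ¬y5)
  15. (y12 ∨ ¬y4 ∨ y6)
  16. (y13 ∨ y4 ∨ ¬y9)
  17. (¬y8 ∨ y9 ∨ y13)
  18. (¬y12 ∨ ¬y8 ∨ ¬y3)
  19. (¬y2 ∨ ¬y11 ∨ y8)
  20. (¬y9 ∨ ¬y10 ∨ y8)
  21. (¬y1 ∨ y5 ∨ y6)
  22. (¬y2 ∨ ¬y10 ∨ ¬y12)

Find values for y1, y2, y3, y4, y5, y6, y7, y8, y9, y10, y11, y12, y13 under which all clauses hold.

y1 = T, y2 = F, y3 = F, y4 = F, y5 = F, y6 = T, y7 = F, y8 = F, y9 = T, y10 = F, y11 = T, y12 = T, y13 = T

Check each clause:
  1. (y6 ∨ ¬y1 ∨ ¬y2) — ¬y2 is true.
  2. (¬y2 ∨ ¬y5 ∨ ¬y10) — ¬y5 is true.
  3. (¬y7 ∨ ¬y8 ∨ ¬y6) — ¬y8 is true.
  4. (y12 ∨ y4 ∨ y13) — y12 is true.
  5. (¬y3 ∨ y12 ∨ ¬y10) — y12 is true.
  6. (¬y13 ∨ y12 ∨ ¬y7) — ¬y7 is true.
  7. (¬y12 ∨ y3 ∨ ¬y8) — ¬y8 is true.
  8. (¬y1 ∨ ¬y7 ∨ y10) — ¬y7 is true.
  9. (¬y1 ∨ ¬y12 ∨ y11) — y11 is true.
  10. (y7 ∨ ¬y4 ∨ ¬y1) — ¬y4 is true.
  11. (y10 ∨ ¬y11 ∨ y13) — y13 is true.
  12. (y13 ∨ ¬y11 ∨ y6) — y13 is true.
  13. (¬y7 ∨ ¬y4 ∨ ¬y10) — ¬y7 is true.
  14. (y6 ∨ y7 ∨ ¬y5) — ¬y5 is true.
  15. (¬y4 ∨ y6 ∨ y12) — y12 is true.
  16. (y13 ∨ y4 ∨ ¬y9) — y13 is true.
  17. (y9 ∨ ¬y8 ∨ y13) — ¬y8 is true.
  18. (¬y8 ∨ ¬y12 ∨ ¬y3) — ¬y8 is true.
  19. (¬y2 ∨ ¬y11 ∨ y8) — ¬y2 is true.
  20. (¬y10 ∨ ¬y9 ∨ y8) — ¬y10 is true.
  21. (y5 ∨ ¬y1 ∨ y6) — y6 is true.
  22. (¬y2 ∨ ¬y10 ∨ ¬y12) — ¬y10 is true.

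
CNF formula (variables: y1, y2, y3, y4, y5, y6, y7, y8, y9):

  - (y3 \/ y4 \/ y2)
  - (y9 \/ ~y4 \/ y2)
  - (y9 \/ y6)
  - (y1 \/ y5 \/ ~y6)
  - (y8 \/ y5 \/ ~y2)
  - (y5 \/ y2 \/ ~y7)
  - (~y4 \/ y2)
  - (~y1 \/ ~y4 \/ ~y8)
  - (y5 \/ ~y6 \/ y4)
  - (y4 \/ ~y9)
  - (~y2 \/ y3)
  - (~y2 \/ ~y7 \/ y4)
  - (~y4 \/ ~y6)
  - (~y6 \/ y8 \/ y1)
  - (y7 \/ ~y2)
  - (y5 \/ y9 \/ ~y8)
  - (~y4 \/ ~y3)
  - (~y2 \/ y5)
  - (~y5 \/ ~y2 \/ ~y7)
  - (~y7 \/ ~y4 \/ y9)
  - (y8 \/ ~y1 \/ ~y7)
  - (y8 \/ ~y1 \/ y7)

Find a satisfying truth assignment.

y1 = True  y2 = False  y3 = True  y4 = False  y5 = True  y6 = True  y7 = False  y8 = True  y9 = False

Try y1 = True.
Try y2 = False.
  then y4 is forced to False.
  then y3 is forced to True.
  then y9 is forced to False.
  then y6 is forced to True.
  then y5 is forced to True.
Branch on y7: take y7 = False.
  then y8 is forced to True.
Every clause has at least one true literal under this assignment.
Check each clause:
  1. (y2 \/ y3 \/ y4) — y3 is true.
  2. (y9 \/ y2 \/ ~y4) — ~y4 is true.
  3. (y6 \/ y9) — y6 is true.
  4. (y1 \/ ~y6 \/ y5) — y1 is true.
  5. (y8 \/ ~y2 \/ y5) — y8 is true.
  6. (~y7 \/ y5 \/ y2) — ~y7 is true.
  7. (~y4 \/ y2) — ~y4 is true.
  8. (~y1 \/ ~y4 \/ ~y8) — ~y4 is true.
  9. (y4 \/ ~y6 \/ y5) — y5 is true.
  10. (y4 \/ ~y9) — ~y9 is true.
  11. (~y2 \/ y3) — y3 is true.
  12. (~y7 \/ ~y2 \/ y4) — ~y7 is true.
  13. (~y4 \/ ~y6) — ~y4 is true.
  14. (y1 \/ y8 \/ ~y6) — y8 is true.
  15. (y7 \/ ~y2) — ~y2 is true.
  16. (y9 \/ y5 \/ ~y8) — y5 is true.
  17. (~y3 \/ ~y4) — ~y4 is true.
  18. (~y2 \/ y5) — y5 is true.
  19. (~y5 \/ ~y7 \/ ~y2) — ~y7 is true.
  20. (y9 \/ ~y7 \/ ~y4) — ~y7 is true.
  21. (y8 \/ ~y1 \/ ~y7) — y8 is true.
  22. (y8 \/ y7 \/ ~y1) — y8 is true.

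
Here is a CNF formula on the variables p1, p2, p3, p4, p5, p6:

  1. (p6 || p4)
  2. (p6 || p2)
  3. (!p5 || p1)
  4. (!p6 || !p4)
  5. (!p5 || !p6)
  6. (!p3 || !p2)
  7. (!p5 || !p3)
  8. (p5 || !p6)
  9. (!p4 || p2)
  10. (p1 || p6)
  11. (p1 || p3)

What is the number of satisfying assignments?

2

The models are:
  p1=T p2=T p3=F p4=T p5=F p6=F
  p1=T p2=T p3=F p4=T p5=T p6=F
That's 2 in total.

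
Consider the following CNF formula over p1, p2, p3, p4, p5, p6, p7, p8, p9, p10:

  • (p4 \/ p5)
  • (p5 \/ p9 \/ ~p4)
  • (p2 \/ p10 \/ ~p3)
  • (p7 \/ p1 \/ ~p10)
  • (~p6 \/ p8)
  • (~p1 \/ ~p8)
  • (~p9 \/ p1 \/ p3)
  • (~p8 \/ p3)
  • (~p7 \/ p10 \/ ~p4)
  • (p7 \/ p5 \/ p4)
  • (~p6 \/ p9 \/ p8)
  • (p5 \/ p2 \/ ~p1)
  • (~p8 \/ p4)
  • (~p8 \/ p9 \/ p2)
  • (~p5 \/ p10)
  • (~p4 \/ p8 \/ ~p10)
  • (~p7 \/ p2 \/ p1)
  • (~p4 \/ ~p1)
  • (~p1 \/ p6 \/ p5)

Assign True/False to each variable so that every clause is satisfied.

Branch on p1: take p1 = True.
  then p8 is forced to False.
  then p6 is forced to False.
  then p4 is forced to False.
  then p5 is forced to True.
  then p10 is forced to True.
p2, p3, p7, p9 are now unconstrained; take p2 = False, p3 = False, p7 = False, p9 = False.
Check each clause:
  1. (p4 \/ p5) — p5 is true.
  2. (~p4 \/ p9 \/ p5) — ~p4 is true.
  3. (p10 \/ p2 \/ ~p3) — p10 is true.
  4. (p7 \/ p1 \/ ~p10) — p1 is true.
  5. (~p6 \/ p8) — ~p6 is true.
  6. (~p8 \/ ~p1) — ~p8 is true.
  7. (p1 \/ ~p9 \/ p3) — p1 is true.
  8. (p3 \/ ~p8) — ~p8 is true.
  9. (~p7 \/ ~p4 \/ p10) — ~p7 is true.
  10. (p7 \/ p5 \/ p4) — p5 is true.
  11. (p8 \/ p9 \/ ~p6) — ~p6 is true.
  12. (~p1 \/ p2 \/ p5) — p5 is true.
  13. (~p8 \/ p4) — ~p8 is true.
  14. (~p8 \/ p2 \/ p9) — ~p8 is true.
  15. (~p5 \/ p10) — p10 is true.
  16. (p8 \/ ~p4 \/ ~p10) — ~p4 is true.
  17. (~p7 \/ p1 \/ p2) — p1 is true.
  18. (~p4 \/ ~p1) — ~p4 is true.
  19. (p6 \/ ~p1 \/ p5) — p5 is true.

p1=T, p2=F, p3=F, p4=F, p5=T, p6=F, p7=F, p8=F, p9=F, p10=T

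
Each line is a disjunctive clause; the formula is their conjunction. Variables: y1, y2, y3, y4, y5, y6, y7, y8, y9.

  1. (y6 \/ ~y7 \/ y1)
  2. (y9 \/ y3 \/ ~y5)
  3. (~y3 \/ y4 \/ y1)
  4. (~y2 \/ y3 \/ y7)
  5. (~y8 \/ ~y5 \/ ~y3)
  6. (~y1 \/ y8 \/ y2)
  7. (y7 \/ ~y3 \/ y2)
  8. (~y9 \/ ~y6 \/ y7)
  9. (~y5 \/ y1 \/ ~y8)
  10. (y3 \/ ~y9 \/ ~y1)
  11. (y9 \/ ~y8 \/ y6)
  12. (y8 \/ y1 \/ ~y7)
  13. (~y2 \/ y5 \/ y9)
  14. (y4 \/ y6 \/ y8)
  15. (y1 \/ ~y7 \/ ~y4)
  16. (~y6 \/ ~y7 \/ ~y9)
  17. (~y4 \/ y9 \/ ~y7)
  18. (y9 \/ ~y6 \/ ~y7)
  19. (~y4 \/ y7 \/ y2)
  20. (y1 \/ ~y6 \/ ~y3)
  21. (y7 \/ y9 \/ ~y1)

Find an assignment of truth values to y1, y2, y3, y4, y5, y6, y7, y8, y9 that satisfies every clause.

Set y1 = True and propagate.
The remaining clauses are satisfied by y2 = True, y3 = True, y4 = True, y5 = True, y6 = False, y7 = False, y8 = False, y9 = True.
Every clause has at least one true literal under this assignment.

y1 = 1, y2 = 1, y3 = 1, y4 = 1, y5 = 1, y6 = 0, y7 = 0, y8 = 0, y9 = 1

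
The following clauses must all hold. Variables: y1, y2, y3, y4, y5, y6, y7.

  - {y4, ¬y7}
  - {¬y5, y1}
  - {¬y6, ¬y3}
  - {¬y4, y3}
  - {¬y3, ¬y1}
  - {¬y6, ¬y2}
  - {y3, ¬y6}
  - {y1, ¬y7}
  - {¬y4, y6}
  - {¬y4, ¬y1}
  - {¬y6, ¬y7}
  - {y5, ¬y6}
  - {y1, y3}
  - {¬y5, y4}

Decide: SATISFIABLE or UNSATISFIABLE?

Pure literal: y7 appears only negated; assign y7 = False.
Try y1 = True.
  then y3 is forced to False.
  then y4 is forced to False.
  then y6 is forced to False.
  then y5 is forced to False.
y2 is now unconstrained; take y2 = True.
So y1=T, y2=T, y3=F, y4=F, y5=F, y6=F, y7=F is a satisfying assignment.

SATISFIABLE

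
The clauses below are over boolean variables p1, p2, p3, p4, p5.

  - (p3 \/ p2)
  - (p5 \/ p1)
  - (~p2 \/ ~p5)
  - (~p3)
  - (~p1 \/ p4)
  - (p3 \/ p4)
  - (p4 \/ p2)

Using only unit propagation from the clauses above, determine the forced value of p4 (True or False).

True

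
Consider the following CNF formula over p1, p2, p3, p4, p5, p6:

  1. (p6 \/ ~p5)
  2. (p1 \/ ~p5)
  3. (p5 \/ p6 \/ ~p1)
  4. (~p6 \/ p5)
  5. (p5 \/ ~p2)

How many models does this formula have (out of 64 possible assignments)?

12

Split on p5, then p6.
  p5=1, p6=1: forces p1=1; p2, p3, p4 free → 2^3 = 8.
  p5=1, p6=0: a clause becomes empty — 0.
  p5=0, p6=1: a clause becomes empty — 0.
  p5=0, p6=0: remaining (p1,p2,p3,p4) ∈ {(0,0,0,0); (0,0,0,1); (0,0,1,0); (0,0,1,1)} — 4.
Total: 8 + 0 + 0 + 4 = 12.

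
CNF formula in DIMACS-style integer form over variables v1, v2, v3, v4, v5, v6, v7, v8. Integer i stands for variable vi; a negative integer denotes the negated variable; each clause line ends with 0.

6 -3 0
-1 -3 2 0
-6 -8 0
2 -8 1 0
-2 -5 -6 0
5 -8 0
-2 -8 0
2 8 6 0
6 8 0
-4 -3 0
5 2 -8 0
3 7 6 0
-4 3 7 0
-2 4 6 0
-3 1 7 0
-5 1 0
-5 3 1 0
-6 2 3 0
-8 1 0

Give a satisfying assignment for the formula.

v1 = F, v2 = T, v3 = F, v4 = T, v5 = F, v6 = T, v7 = T, v8 = F

v7 occurs only positively in the remaining clauses — set v7 = True.
Set v1 = False and propagate.
  then v5 is forced to False.
  then v8 is forced to False.
  then v6 is forced to True.
Set v2 = True and propagate.
The remaining clauses are satisfied by v3 = False, v4 = True.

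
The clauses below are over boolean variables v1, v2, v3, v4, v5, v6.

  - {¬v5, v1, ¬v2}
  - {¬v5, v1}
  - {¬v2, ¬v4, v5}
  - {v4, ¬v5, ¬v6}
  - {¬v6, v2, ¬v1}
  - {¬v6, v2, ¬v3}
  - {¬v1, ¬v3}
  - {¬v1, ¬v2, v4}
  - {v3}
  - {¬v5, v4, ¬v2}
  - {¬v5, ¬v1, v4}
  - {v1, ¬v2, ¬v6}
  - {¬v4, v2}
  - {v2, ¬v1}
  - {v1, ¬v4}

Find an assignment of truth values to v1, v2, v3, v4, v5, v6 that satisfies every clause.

v1 = F, v2 = F, v3 = T, v4 = F, v5 = F, v6 = F

The clause (v3) is unit: v3 must be True.
The clause (¬v1) is unit: v1 must be False.
The clause (¬v5) is unit: v5 must be False.
(¬v4) is a unit clause, so v4 = False.
Pure literal: v6 appears only negated; assign v6 = False.
v2 is now unconstrained; take v2 = False.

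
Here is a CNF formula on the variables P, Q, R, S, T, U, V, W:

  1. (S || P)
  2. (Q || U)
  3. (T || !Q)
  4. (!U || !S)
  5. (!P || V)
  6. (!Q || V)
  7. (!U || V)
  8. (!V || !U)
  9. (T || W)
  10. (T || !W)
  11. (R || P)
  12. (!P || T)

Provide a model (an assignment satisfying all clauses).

Pure literal: R appears only positively; assign R = True.
T occurs only positively in the remaining clauses — set T = True.
Try P = True.
  then V is forced to True.
  then U is forced to False.
  then Q is forced to True.
S, W are now unconstrained; take S = False, W = False.

P=T, Q=T, R=T, S=F, T=T, U=F, V=T, W=F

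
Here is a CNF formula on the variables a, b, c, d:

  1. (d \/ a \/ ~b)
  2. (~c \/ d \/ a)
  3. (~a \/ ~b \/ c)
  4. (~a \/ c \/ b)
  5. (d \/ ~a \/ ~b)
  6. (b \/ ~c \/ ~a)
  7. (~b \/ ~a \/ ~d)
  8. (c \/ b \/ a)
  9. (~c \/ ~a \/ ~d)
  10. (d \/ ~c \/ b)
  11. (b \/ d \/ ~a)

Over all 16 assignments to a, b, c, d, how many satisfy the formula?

The models are:
  a=0 b=0 c=1 d=1
  a=0 b=1 c=0 d=1
  a=0 b=1 c=1 d=1
Count: 3.

3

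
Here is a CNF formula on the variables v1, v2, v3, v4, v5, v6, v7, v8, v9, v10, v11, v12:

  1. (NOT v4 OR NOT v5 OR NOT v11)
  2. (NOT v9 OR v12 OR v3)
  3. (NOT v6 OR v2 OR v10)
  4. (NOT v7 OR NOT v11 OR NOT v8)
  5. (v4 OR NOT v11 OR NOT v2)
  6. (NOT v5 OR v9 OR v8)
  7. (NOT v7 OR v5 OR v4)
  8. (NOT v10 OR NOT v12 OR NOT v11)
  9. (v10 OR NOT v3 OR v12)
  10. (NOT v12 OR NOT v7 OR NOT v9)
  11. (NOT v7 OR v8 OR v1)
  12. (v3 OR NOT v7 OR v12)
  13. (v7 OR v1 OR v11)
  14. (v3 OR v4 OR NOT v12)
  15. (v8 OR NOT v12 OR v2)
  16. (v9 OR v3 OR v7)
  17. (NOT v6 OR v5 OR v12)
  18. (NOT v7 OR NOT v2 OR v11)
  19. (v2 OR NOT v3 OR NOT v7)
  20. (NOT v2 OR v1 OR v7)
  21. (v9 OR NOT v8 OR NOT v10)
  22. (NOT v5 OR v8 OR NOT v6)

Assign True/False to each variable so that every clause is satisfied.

v1=True  v2=False  v3=True  v4=True  v5=False  v6=False  v7=False  v8=True  v9=True  v10=True  v11=False  v12=False

Pure literal: v1 appears only positively; assign v1 = True.
Pure literal: v6 appears only negated; assign v6 = False.
Branch on v2: take v2 = False.
Try v3 = True.
  then v7 is forced to False.
Set v4 = True and propagate.
The remaining clauses are satisfied by v5 = False, v8 = True, v9 = True, v10 = True, v11 = False, v12 = False.
Check each clause:
  1. (NOT v5 OR NOT v11 OR NOT v4) — NOT v5 is true.
  2. (v12 OR v3 OR NOT v9) — v3 is true.
  3. (v10 OR NOT v6 OR v2) — NOT v6 is true.
  4. (NOT v7 OR NOT v8 OR NOT v11) — NOT v7 is true.
  5. (NOT v2 OR v4 OR NOT v11) — v4 is true.
  6. (NOT v5 OR v9 OR v8) — v8 is true.
  7. (NOT v7 OR v4 OR v5) — NOT v7 is true.
  8. (NOT v12 OR NOT v11 OR NOT v10) — NOT v12 is true.
  9. (NOT v3 OR v12 OR v10) — v10 is true.
  10. (NOT v7 OR NOT v9 OR NOT v12) — NOT v7 is true.
  11. (NOT v7 OR v8 OR v1) — v8 is true.
  12. (NOT v7 OR v3 OR v12) — NOT v7 is true.
  13. (v11 OR v7 OR v1) — v1 is true.
  14. (NOT v12 OR v3 OR v4) — v3 is true.
  15. (NOT v12 OR v8 OR v2) — v8 is true.
  16. (v7 OR v3 OR v9) — v9 is true.
  17. (v5 OR v12 OR NOT v6) — NOT v6 is true.
  18. (v11 OR NOT v2 OR NOT v7) — NOT v7 is true.
  19. (v2 OR NOT v3 OR NOT v7) — NOT v7 is true.
  20. (v1 OR v7 OR NOT v2) — v1 is true.
  21. (NOT v10 OR v9 OR NOT v8) — v9 is true.
  22. (NOT v6 OR NOT v5 OR v8) — v8 is true.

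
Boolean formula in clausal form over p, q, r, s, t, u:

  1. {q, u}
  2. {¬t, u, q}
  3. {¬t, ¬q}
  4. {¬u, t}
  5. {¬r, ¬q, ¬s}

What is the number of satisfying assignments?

14

Split on q, then t.
  q=T, t=T: a clause becomes empty — 0.
  q=T, t=F: p free; 3 ways for (r,s,u) × 2^1 = 6.
  q=F, t=T: forces u=T; p, r, s free → 2^3 = 8.
  q=F, t=F: a clause becomes empty — 0.
Total: 0 + 6 + 8 + 0 = 14.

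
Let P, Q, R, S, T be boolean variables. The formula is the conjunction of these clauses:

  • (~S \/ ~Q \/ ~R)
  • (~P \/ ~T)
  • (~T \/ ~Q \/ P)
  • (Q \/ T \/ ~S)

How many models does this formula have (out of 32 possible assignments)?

Split on Q, then T.
  Q=1, T=1: a clause becomes empty — 0.
  Q=1, T=0: P free; 3 ways for (R,S) × 2^1 = 6.
  Q=0, T=1: remaining (P,R,S) ∈ {(0,0,0); (0,0,1); (0,1,0); (0,1,1)} — 4.
  Q=0, T=0: remaining (P,R,S) ∈ {(0,0,0); (0,1,0); (1,0,0); (1,1,0)} — 4.
Total: 0 + 6 + 4 + 4 = 14.

14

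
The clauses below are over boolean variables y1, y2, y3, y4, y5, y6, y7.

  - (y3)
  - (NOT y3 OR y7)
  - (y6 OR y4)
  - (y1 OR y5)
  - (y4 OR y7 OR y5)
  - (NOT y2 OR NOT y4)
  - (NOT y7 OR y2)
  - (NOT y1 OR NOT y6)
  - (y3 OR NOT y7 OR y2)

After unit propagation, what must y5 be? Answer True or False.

(y3) is a unit clause: y3 = True.
(NOT y3 OR y7): since y3 = True, the clause reduces to (y7). y7 = True.
From (y2 OR NOT y7) and y7 = True: y2 = True.
In (NOT y2 OR NOT y4), NOT y2 is now false; NOT y4 must hold, so y4 = False.
From (y4 OR y6) and y4 = False: y6 = True.
(NOT y1 OR NOT y6) with y6 = True leaves only NOT y1, so y1 = False.
In (y5 OR y1), y1 is now false; y5 must hold, so y5 = True.

True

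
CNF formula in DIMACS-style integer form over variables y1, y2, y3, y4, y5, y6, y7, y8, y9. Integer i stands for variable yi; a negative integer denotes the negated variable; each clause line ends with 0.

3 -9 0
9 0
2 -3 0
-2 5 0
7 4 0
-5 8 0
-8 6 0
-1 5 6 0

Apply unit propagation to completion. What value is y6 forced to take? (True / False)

True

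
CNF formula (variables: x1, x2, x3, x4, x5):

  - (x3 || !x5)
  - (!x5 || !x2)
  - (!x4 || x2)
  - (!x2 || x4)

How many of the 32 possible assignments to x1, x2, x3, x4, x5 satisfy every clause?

Case analysis on x2 and x4:
  x2=1, x4=1: remaining (x1,x3,x5) ∈ {(0,0,0); (0,1,0); (1,0,0); (1,1,0)} — 4.
  x2=1, x4=0: a clause becomes empty — 0.
  x2=0, x4=1: a clause becomes empty — 0.
  x2=0, x4=0: x1 free; 3 ways for (x3,x5) × 2^1 = 6.
Total: 4 + 0 + 0 + 6 = 10.

10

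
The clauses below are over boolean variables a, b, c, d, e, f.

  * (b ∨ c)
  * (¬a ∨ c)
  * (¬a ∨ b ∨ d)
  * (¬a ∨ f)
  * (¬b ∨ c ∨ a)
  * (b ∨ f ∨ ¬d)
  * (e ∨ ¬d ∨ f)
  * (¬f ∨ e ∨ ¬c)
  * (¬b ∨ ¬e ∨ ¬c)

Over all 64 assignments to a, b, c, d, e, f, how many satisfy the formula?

6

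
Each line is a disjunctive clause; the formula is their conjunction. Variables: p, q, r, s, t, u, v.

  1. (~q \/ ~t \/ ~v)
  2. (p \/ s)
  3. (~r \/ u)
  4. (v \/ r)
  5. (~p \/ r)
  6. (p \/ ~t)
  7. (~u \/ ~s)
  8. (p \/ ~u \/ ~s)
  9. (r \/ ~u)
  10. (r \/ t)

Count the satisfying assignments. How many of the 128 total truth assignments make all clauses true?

Split on r, then p.
  r=T, p=T: 7 of the 32 assignments to (q,s,t,u,v) work.
  r=T, p=F: a clause becomes empty — 0.
  r=F, p=T: a clause becomes empty — 0.
  r=F, p=F: a clause becomes empty — 0.
Total: 7 + 0 + 0 + 0 = 7.

7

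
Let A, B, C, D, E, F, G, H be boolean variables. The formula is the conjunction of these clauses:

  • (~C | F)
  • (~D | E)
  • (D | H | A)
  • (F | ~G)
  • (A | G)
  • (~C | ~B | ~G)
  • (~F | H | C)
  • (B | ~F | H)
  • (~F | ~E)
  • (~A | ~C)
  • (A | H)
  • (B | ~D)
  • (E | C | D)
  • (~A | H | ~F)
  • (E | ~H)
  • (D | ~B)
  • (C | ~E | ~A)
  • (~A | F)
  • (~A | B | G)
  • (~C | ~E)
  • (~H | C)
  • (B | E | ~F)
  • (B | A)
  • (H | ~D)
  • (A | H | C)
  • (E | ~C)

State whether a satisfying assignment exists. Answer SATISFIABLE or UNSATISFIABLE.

UNSATISFIABLE

A = True:
  propagation gives C=False, E=False, D=False; an empty clause results — contradiction.
A = False:
  propagation gives G=True, F=True, E=False, D=False; an empty clause results — contradiction.
Every branch closes, so no satisfying assignment exists.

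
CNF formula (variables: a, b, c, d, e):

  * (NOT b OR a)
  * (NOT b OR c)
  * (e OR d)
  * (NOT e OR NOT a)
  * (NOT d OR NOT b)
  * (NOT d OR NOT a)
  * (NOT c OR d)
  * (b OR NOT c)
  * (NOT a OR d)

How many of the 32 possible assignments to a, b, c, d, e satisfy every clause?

3

The models are:
  a=0 b=0 c=0 d=0 e=1
  a=0 b=0 c=0 d=1 e=0
  a=0 b=0 c=0 d=1 e=1
Count: 3.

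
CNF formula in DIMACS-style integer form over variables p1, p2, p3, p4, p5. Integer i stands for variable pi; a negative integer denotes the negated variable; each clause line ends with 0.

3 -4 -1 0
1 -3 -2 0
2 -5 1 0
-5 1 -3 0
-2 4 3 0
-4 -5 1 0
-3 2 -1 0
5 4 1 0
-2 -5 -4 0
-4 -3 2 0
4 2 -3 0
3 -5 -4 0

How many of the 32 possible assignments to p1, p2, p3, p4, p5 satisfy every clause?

7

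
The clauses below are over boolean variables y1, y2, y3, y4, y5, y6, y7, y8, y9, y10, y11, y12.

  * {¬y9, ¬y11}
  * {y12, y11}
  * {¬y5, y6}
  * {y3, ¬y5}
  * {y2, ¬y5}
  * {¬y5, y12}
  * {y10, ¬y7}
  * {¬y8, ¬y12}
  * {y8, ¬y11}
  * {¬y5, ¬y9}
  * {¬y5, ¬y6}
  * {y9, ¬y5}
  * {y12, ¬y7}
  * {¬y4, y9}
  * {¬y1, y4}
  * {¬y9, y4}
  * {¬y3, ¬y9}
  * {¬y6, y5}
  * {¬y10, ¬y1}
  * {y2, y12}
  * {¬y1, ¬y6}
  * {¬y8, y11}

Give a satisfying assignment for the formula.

y1=True, y2=False, y3=False, y4=True, y5=False, y6=False, y7=False, y8=False, y9=True, y10=False, y11=False, y12=True

Check each clause:
  1. {¬y9, ¬y11} — ¬y11 is true.
  2. {y11, y12} — y12 is true.
  3. {¬y5, y6} — ¬y5 is true.
  4. {y3, ¬y5} — ¬y5 is true.
  5. {y2, ¬y5} — ¬y5 is true.
  6. {y12, ¬y5} — ¬y5 is true.
  7. {y10, ¬y7} — ¬y7 is true.
  8. {¬y8, ¬y12} — ¬y8 is true.
  9. {¬y11, y8} — ¬y11 is true.
  10. {¬y5, ¬y9} — ¬y5 is true.
  11. {¬y5, ¬y6} — ¬y6 is true.
  12. {y9, ¬y5} — y9 is true.
  13. {¬y7, y12} — ¬y7 is true.
  14. {¬y4, y9} — y9 is true.
  15. {y4, ¬y1} — y4 is true.
  16. {y4, ¬y9} — y4 is true.
  17. {¬y9, ¬y3} — ¬y3 is true.
  18. {y5, ¬y6} — ¬y6 is true.
  19. {¬y1, ¬y10} — ¬y10 is true.
  20. {y12, y2} — y12 is true.
  21. {¬y6, ¬y1} — ¬y6 is true.
  22. {¬y8, y11} — ¬y8 is true.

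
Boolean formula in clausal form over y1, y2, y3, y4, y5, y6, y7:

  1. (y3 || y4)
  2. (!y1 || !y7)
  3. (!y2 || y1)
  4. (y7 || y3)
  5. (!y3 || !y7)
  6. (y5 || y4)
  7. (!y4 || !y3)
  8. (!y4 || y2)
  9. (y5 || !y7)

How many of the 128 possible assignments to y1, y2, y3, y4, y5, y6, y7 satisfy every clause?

The models are:
  y1=F y2=F y3=T y4=F y5=T y6=F y7=F
  y1=F y2=F y3=T y4=F y5=T y6=T y7=F
  y1=T y2=F y3=T y4=F y5=T y6=F y7=F
  y1=T y2=F y3=T y4=F y5=T y6=T y7=F
  y1=T y2=T y3=T y4=F y5=T y6=F y7=F
  y1=T y2=T y3=T y4=F y5=T y6=T y7=F
That's 6 in total.

6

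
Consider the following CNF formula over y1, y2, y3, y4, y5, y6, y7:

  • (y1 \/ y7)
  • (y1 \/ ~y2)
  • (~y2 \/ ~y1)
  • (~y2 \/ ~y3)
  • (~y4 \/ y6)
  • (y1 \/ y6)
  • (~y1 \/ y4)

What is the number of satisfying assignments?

16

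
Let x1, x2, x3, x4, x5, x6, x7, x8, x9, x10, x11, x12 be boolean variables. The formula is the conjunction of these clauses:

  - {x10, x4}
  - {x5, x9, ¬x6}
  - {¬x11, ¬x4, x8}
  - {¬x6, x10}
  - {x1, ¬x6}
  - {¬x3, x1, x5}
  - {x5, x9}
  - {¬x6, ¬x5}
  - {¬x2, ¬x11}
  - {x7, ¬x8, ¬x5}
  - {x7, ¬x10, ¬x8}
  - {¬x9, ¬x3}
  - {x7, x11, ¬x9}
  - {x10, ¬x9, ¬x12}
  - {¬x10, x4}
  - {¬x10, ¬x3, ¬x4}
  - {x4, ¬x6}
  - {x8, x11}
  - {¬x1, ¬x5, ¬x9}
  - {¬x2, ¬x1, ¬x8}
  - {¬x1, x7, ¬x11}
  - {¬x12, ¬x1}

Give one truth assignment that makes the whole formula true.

Pure literal: x3 appears only negated; assign x3 = False.
Pure literal: x6 appears only negated; assign x6 = False.
Branch on x1: take x1 = False.
Try x2 = True.
  then x11 is forced to False.
  then x8 is forced to True.
Try x4 = True.
The remaining clauses are satisfied by x5 = False, x7 = True, x9 = True, x10 = False, x12 = False.
Every clause has at least one true literal under this assignment.

x1=F, x2=T, x3=F, x4=T, x5=F, x6=F, x7=T, x8=T, x9=T, x10=F, x11=F, x12=F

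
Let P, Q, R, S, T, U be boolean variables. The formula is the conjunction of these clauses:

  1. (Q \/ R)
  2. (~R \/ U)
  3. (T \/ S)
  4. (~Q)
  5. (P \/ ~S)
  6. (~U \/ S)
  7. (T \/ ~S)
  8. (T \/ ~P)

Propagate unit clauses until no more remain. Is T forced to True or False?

True

(~Q) is a unit clause: Q = False.
(R \/ Q): since Q = False, the clause reduces to (R). R = True.
(U \/ ~R) with R = True leaves only U, so U = True.
From (S \/ ~U) and U = True: S = True.
(~S \/ P): since S = True, the clause reduces to (P). P = True.
From (T \/ ~S) and S = True: T = True.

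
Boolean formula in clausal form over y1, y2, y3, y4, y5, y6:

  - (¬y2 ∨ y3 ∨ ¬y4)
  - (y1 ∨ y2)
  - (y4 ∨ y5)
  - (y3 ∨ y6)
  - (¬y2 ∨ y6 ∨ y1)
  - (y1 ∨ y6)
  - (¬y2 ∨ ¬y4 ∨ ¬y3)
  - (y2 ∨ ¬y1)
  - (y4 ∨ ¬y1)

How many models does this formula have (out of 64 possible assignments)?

The models are:
  y1=0 y2=1 y3=0 y4=0 y5=1 y6=1
  y1=0 y2=1 y3=1 y4=0 y5=1 y6=1
That's 2 in total.

2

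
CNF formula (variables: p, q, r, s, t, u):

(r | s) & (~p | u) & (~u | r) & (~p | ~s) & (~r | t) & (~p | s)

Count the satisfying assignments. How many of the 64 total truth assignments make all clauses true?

12

Split on p, then r.
  p=T, r=T: a clause becomes empty — 0.
  p=T, r=F: a clause becomes empty — 0.
  p=F, r=T: forces t=T; q, s, u free → 2^3 = 8.
  p=F, r=F: remaining (q,s,t,u) ∈ {(F,T,F,F); (F,T,T,F); (T,T,F,F); (T,T,T,F)} — 4.
Total: 0 + 0 + 8 + 4 = 12.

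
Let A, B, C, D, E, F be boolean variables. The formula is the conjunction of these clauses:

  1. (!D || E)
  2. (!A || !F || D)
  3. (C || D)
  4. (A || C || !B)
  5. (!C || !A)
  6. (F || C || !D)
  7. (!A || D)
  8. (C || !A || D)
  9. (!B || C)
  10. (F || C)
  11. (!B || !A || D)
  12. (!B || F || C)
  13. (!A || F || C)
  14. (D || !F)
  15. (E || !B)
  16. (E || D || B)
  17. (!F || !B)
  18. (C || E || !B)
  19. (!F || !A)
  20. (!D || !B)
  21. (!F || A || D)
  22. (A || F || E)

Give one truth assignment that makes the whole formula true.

A = F, B = F, C = T, D = T, E = T, F = F

E occurs only positively in the remaining clauses — set E = True.
Try A = False.
For the remaining variables, B = False, C = True, D = True, F = False works.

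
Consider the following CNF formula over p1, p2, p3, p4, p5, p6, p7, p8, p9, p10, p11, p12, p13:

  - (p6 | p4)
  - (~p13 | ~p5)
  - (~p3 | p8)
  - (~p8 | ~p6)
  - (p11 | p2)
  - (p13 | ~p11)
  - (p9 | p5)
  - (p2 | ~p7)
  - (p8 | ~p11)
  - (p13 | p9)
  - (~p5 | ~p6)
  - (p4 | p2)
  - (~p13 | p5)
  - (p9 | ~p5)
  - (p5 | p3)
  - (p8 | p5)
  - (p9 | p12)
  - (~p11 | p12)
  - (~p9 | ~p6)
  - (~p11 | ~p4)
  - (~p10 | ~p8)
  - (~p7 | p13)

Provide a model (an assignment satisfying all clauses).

p1=False  p2=True  p3=False  p4=True  p5=True  p6=False  p7=False  p8=False  p9=True  p10=True  p11=False  p12=False  p13=False

Pure literal: p2 appears only positively; assign p2 = True.
Pure literal: p7 appears only negated; assign p7 = False.
Try p3 = False.
  then p5 is forced to True.
  then p13 is forced to False.
  then p11 is forced to False.
  then p9 is forced to True.
  then p6 is forced to False.
  then p4 is forced to True.
For the remaining variables, p1 = False, p8 = False, p10 = True, p12 = False works.
Check each clause:
  1. (p6 | p4) — p4 is true.
  2. (~p5 | ~p13) — ~p13 is true.
  3. (p8 | ~p3) — ~p3 is true.
  4. (~p6 | ~p8) — ~p8 is true.
  5. (p11 | p2) — p2 is true.
  6. (p13 | ~p11) — ~p11 is true.
  7. (p5 | p9) — p9 is true.
  8. (~p7 | p2) — ~p7 is true.
  9. (p8 | ~p11) — ~p11 is true.
  10. (p13 | p9) — p9 is true.
  11. (~p5 | ~p6) — ~p6 is true.
  12. (p4 | p2) — p2 is true.
  13. (~p13 | p5) — ~p13 is true.
  14. (~p5 | p9) — p9 is true.
  15. (p3 | p5) — p5 is true.
  16. (p5 | p8) — p5 is true.
  17. (p9 | p12) — p9 is true.
  18. (~p11 | p12) — ~p11 is true.
  19. (~p6 | ~p9) — ~p6 is true.
  20. (~p4 | ~p11) — ~p11 is true.
  21. (~p10 | ~p8) — ~p8 is true.
  22. (p13 | ~p7) — ~p7 is true.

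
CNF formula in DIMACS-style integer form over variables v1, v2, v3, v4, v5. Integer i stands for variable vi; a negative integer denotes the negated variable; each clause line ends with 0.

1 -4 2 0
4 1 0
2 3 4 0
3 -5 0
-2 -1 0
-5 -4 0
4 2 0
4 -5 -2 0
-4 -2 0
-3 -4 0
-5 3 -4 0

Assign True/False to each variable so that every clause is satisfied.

v1=1, v2=0, v3=0, v4=1, v5=0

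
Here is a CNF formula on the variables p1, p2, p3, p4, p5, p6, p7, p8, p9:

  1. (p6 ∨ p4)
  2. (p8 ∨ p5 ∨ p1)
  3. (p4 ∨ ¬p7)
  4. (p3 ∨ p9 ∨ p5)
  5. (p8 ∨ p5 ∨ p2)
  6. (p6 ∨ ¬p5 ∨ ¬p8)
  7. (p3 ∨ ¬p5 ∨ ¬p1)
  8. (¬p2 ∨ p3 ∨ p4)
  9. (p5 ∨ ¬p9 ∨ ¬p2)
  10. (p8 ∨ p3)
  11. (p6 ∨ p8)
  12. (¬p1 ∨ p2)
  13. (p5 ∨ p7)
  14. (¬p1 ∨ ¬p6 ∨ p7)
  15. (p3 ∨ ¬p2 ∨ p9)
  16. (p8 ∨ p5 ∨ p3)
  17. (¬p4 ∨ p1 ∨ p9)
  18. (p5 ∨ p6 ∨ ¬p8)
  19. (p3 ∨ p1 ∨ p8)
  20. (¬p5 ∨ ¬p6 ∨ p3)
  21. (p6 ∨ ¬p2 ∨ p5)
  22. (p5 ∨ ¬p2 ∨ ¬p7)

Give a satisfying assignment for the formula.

p1=True, p2=True, p3=True, p4=True, p5=True, p6=True, p7=True, p8=False, p9=False

Check each clause:
  1. (p4 ∨ p6) — p4 is true.
  2. (p1 ∨ p5 ∨ p8) — p1 is true.
  3. (¬p7 ∨ p4) — p4 is true.
  4. (p9 ∨ p5 ∨ p3) — p3 is true.
  5. (p8 ∨ p2 ∨ p5) — p2 is true.
  6. (p6 ∨ ¬p8 ∨ ¬p5) — ¬p8 is true.
  7. (¬p5 ∨ p3 ∨ ¬p1) — p3 is true.
  8. (p4 ∨ p3 ∨ ¬p2) — p3 is true.
  9. (p5 ∨ ¬p9 ∨ ¬p2) — p5 is true.
  10. (p8 ∨ p3) — p3 is true.
  11. (p8 ∨ p6) — p6 is true.
  12. (¬p1 ∨ p2) — p2 is true.
  13. (p5 ∨ p7) — p5 is true.
  14. (¬p6 ∨ p7 ∨ ¬p1) — p7 is true.
  15. (p3 ∨ p9 ∨ ¬p2) — p3 is true.
  16. (p3 ∨ p5 ∨ p8) — p3 is true.
  17. (p1 ∨ p9 ∨ ¬p4) — p1 is true.
  18. (p6 ∨ ¬p8 ∨ p5) — ¬p8 is true.
  19. (p3 ∨ p1 ∨ p8) — p1 is true.
  20. (¬p6 ∨ ¬p5 ∨ p3) — p3 is true.
  21. (¬p2 ∨ p6 ∨ p5) — p5 is true.
  22. (¬p2 ∨ ¬p7 ∨ p5) — p5 is true.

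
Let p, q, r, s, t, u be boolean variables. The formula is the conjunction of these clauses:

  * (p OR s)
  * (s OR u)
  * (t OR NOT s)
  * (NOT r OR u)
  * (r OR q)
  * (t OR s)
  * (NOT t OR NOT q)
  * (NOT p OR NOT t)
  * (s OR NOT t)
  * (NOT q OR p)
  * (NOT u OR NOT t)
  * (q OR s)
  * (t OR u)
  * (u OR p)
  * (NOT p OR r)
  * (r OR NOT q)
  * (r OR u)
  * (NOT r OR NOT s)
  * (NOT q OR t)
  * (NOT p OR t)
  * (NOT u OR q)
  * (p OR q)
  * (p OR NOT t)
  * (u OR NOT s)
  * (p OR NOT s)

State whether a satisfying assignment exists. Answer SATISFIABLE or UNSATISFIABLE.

t = True:
  propagation gives q=False, r=True, u=True; an empty clause results — contradiction.
t = False:
  propagation gives s=False; an empty clause results — contradiction.
Every branch closes, so no satisfying assignment exists.

UNSATISFIABLE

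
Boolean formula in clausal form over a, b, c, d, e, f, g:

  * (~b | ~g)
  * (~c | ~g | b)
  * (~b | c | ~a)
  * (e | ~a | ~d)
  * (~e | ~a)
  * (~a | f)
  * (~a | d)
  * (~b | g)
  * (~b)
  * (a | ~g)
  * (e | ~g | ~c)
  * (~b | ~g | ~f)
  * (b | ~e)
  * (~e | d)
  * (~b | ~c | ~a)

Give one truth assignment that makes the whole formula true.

a=0, b=0, c=1, d=1, e=0, f=1, g=0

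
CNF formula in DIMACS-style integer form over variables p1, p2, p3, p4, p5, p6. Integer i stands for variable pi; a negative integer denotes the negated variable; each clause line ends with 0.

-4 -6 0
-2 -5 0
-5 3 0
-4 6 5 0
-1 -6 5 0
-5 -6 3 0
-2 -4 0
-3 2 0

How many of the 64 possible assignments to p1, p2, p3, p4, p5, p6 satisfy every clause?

9

Split on p5, then p6.
  p5=1, p6=1: a clause becomes empty — 0.
  p5=1, p6=0: a clause becomes empty — 0.
  p5=0, p6=1: remaining (p1,p2,p3,p4) ∈ {(0,0,0,0); (0,1,0,0); (0,1,1,0)} — 3.
  p5=0, p6=0: p1 free; 3 ways for (p2,p3,p4) × 2^1 = 6.
Total: 0 + 0 + 3 + 6 = 9.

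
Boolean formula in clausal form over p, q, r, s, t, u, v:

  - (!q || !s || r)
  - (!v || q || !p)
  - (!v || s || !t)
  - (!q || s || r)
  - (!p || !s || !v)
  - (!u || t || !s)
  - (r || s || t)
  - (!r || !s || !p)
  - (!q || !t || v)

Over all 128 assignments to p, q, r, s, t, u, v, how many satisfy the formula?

Split on s, then q.
  s=1, q=1: remaining (p,r,t,u,v) ∈ {(0,1,0,0,0); (0,1,0,0,1); (0,1,1,0,1); (0,1,1,1,1)} — 4.
  s=1, q=0: 15 of the 32 assignments to (p,r,t,u,v) work.
  s=0, q=1: forces r=1; t=0; p, u, v free → 2^3 = 8.
  s=0, q=0: u free; 7 ways for (p,r,t,v) × 2^1 = 14.
Total: 4 + 15 + 8 + 14 = 41.

41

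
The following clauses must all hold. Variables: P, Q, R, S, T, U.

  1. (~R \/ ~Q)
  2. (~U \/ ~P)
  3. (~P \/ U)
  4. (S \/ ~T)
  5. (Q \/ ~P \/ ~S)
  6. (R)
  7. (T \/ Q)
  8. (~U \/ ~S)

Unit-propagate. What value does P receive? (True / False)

False

(R) is a unit clause: R = True.
(~R \/ ~Q) with R = True leaves only ~Q, so Q = False.
(T \/ Q): since Q = False, the clause reduces to (T). T = True.
In (~T \/ S), ~T is now false; S must hold, so S = True.
(Q \/ ~P \/ ~S): since Q = False, S = True, the clause reduces to (~P). P = False.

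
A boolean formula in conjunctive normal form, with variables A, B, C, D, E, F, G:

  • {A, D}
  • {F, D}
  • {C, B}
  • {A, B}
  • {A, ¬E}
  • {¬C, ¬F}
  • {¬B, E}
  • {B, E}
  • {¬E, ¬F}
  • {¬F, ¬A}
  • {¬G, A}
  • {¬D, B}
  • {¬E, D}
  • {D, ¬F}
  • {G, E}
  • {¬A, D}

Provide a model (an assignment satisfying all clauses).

A=True, B=True, C=True, D=True, E=True, F=False, G=True

Check each clause:
  1. {D, A} — A is true.
  2. {D, F} — D is true.
  3. {C, B} — B is true.
  4. {B, A} — A is true.
  5. {¬E, A} — A is true.
  6. {¬F, ¬C} — ¬F is true.
  7. {E, ¬B} — E is true.
  8. {E, B} — B is true.
  9. {¬E, ¬F} — ¬F is true.
  10. {¬A, ¬F} — ¬F is true.
  11. {¬G, A} — A is true.
  12. {¬D, B} — B is true.
  13. {D, ¬E} — D is true.
  14. {D, ¬F} — ¬F is true.
  15. {E, G} — E is true.
  16. {D, ¬A} — D is true.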